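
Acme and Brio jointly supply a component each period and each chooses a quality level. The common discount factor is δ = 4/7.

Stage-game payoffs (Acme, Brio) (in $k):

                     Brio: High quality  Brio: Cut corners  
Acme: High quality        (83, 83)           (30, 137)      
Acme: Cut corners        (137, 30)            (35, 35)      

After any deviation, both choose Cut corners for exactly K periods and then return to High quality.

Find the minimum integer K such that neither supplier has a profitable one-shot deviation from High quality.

4

No profitable deviation requires (83−35)(δ+…+δ^K) ≥ 137−83, i.e. δ+…+δ^K ≥ 9/8 ≈ 1.1250.
With δ = 4/7, the partial sums are K=1: 0.5714, K=2: 0.8980, K=3: 1.0845, K=4: 1.1912.
K = 4 is the first length at which the sum reaches 1.1250.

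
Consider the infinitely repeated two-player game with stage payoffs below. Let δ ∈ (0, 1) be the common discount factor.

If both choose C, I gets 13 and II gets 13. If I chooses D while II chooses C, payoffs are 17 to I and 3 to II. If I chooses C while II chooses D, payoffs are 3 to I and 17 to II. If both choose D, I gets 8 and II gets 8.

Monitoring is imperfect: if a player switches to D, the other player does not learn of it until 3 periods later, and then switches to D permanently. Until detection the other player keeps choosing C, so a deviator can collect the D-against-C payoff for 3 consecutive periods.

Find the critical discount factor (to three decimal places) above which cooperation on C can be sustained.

0.763

The best deviation is to choose D for all 3 undetected periods, earning 17 each, then 8 forever once detected.
Deviation value: 17(1−δ^3)/(1−δ) + 8δ^3/(1−δ); cooperation value: 13/(1−δ).
IC: 13 ≥ 17(1−δ^3) + 8δ^3 = 17 − 9δ^3.
So δ^3 ≥ 4/9, giving δ ≥ (4/9)^(1/3) ≈ 0.763.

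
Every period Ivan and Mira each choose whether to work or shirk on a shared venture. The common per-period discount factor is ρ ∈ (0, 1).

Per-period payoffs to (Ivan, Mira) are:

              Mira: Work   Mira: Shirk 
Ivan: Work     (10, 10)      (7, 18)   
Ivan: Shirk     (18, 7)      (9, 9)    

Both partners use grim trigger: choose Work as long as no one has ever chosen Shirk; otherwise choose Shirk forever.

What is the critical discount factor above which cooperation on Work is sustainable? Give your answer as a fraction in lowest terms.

Under grim trigger the critical discount factor is (T−C)/(T−P) with T = 18, C = 10, P = 9.
ρ* = (18−10)/(18−9) = 8/9.

8/9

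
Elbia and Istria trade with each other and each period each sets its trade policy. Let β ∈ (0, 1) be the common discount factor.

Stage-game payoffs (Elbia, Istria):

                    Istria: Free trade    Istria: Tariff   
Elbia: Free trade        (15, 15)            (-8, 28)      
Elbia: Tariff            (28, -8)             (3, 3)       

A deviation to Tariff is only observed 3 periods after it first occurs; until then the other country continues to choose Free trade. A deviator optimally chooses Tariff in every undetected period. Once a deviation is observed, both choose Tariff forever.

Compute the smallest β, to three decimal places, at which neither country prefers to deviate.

0.804

The best deviation is to choose Tariff for all 3 undetected periods, earning 28 each, then 3 forever once detected.
Deviation value: 28(1−β^3)/(1−β) + 3β^3/(1−β); cooperation value: 15/(1−β).
IC: 15 ≥ 28(1−β^3) + 3β^3 = 28 − 25β^3.
So β^3 ≥ 13/25, giving β ≥ (13/25)^(1/3) ≈ 0.804.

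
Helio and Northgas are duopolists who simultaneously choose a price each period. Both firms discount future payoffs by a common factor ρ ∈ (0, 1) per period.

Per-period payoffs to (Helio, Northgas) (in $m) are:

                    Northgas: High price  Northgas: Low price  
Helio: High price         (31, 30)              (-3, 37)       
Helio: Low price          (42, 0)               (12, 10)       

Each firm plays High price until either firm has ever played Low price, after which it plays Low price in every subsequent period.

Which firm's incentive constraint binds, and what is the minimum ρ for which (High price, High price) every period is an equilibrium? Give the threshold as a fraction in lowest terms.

Helio; ρ ≥ 11/30

For Helio: deviation gain 42−31 = 11, per-period punishment loss 31−12 = 19. IC gives ρ ≥ 11/30.
For Northgas: gain 7, loss 20 per period, so ρ ≥ 7/27.
The tighter constraint is Helio's, so cooperation needs ρ ≥ 11/30.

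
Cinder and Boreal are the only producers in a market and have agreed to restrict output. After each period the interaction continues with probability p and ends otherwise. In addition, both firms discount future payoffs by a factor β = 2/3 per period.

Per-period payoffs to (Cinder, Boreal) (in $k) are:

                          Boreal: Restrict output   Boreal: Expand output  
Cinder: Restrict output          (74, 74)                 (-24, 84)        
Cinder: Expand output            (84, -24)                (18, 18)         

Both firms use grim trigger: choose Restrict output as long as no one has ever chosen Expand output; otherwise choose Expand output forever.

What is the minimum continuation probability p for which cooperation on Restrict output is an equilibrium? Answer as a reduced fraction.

5/22

Expected continuation weight on next period's payoff is β·p = 2/3·p, which plays the role of the discount factor.
Cooperation requires 2/3·p ≥ (84−74)/(84−18) = 5/33, hence p ≥ 5/22.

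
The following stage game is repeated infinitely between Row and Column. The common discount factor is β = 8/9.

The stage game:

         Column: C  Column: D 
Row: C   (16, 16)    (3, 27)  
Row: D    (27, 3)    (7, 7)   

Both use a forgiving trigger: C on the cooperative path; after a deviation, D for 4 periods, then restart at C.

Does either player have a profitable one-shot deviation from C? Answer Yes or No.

IC: β+…+β^4 ≥ (27−16)/(16−7) = 11/9.
At β = 8/9: partial sum = 3.0056 ≥ 1.2222. Cooperation sustainable.

No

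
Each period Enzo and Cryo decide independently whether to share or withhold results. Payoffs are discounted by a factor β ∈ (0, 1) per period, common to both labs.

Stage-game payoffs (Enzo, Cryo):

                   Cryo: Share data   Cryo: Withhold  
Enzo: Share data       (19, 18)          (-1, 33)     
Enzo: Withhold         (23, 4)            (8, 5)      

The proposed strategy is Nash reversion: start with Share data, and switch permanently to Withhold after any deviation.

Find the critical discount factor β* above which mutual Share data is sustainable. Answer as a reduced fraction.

15/28

For Enzo: deviation gain 23−19 = 4, per-period punishment loss 19−8 = 11. IC gives β ≥ 4/15.
For Cryo: gain 15, loss 13 per period, so β ≥ 15/28.
The tighter constraint is Cryo's, so cooperation needs β ≥ 15/28.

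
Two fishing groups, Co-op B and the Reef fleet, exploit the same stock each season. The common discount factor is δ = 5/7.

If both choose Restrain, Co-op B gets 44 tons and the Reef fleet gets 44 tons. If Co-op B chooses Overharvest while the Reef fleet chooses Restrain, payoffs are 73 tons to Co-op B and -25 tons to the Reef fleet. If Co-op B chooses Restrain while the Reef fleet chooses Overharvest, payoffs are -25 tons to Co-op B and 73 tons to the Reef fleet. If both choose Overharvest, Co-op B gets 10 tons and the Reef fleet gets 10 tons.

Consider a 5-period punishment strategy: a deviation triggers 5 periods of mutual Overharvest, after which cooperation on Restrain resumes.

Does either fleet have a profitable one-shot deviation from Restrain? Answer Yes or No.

Comparing payoff streams over the 6 periods until play realigns: cooperate → 44(1+δ+…+δ^5); deviate → 73 + 10(δ+…+δ^5).
Cooperation is sustained iff (44−10)(δ+…+δ^5) ≥ 73−44.
δ+…+δ^5 = 5/7·(1−(5/7)^5)/(1−5/7) = 2.0352, and (73−44)/(44−10) = 0.8529.
2.0352 ≥ 0.8529, so cooperation is sustainable.

No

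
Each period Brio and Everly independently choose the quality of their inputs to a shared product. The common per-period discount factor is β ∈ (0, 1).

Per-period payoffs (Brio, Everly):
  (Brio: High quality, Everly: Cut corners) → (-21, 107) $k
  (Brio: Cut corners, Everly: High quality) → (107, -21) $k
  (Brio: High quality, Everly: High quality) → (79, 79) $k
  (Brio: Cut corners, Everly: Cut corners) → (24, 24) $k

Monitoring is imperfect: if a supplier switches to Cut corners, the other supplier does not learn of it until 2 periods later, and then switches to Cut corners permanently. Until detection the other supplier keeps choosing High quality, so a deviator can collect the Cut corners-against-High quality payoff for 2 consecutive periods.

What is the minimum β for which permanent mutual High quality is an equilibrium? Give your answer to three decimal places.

Deviating for the 2 undetected periods gains 107−79 = 28 per period over cooperation, then loses 79−24 = 55 per period forever once punishment starts.
Gain: 28(1 + β + … + β^1); loss: 55·β^2/(1−β).
No profitable deviation ⇔ 28(1−β^2) ≤ 55·β^2, i.e. β^2 ≥ 28/(28+55) = 28/83.
Hence β ≥ (28/83)^(1/2) ≈ 0.581.

0.581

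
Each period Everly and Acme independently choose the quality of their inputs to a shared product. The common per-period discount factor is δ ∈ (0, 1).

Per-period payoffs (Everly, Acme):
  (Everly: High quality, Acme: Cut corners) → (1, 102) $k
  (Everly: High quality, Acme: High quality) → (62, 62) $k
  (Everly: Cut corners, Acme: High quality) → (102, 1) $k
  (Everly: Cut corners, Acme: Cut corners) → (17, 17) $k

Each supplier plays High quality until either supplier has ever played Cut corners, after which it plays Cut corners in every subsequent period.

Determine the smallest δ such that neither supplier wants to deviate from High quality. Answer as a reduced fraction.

Under grim trigger the critical discount factor is (T−C)/(T−P) with T = 102, C = 62, P = 17.
δ* = (102−62)/(102−17) = 40/85 = 8/17.

8/17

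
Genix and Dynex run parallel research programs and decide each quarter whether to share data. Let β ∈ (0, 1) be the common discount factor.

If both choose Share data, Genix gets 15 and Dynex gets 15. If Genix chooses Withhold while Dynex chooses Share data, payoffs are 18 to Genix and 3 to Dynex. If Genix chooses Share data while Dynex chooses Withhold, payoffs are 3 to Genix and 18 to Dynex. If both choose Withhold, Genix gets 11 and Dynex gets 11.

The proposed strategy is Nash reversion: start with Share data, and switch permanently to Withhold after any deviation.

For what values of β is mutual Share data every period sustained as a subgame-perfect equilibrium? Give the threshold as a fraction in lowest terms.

Under grim trigger the critical discount factor is (T−C)/(T−P) with T = 18, C = 15, P = 11.
β* = (18−15)/(18−11) = 3/7.

3/7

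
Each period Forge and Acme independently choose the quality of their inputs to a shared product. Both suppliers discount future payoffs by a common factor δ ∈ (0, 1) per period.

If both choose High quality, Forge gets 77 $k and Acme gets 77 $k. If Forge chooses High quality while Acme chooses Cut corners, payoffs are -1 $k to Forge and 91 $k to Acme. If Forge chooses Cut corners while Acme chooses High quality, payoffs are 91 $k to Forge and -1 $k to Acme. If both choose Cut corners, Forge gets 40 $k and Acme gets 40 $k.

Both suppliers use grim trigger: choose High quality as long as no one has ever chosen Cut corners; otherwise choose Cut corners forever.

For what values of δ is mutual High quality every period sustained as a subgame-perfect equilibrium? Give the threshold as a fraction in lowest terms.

Cooperation forever yields 77 each period: 77/(1−δ).
Deviating yields 91 once, then 40 forever: 91 + 40δ/(1−δ).
No profitable deviation requires 77/(1−δ) ≥ 91 + 40δ/(1−δ).
Multiplying by (1−δ): 77 ≥ 91(1−δ) + 40δ = 91 − 51δ.
So 51δ ≥ 14, i.e. δ ≥ 14/51.

14/51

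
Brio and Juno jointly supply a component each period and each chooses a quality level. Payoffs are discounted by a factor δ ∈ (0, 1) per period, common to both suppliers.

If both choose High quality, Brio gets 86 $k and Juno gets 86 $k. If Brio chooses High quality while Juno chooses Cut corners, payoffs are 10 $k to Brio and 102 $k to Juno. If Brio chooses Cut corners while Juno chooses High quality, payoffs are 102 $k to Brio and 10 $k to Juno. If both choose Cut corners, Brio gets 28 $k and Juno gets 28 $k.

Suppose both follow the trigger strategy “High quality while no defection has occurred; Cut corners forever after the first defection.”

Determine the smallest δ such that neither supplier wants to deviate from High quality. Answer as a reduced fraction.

8/37

Under grim trigger the critical discount factor is (T−C)/(T−P) with T = 102, C = 86, P = 28.
δ* = (102−86)/(102−28) = 16/74 = 8/37.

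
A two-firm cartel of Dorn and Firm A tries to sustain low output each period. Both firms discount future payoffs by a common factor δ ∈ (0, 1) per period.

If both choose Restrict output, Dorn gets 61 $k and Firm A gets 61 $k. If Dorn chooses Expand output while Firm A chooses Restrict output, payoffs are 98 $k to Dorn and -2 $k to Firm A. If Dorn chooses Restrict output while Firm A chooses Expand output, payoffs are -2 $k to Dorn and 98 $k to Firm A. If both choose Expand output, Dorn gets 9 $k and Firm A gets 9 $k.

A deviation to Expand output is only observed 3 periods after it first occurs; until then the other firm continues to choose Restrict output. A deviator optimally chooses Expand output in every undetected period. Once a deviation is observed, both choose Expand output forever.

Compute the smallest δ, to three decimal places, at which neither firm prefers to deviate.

0.746

The best deviation is to choose Expand output for all 3 undetected periods, earning 98 each, then 9 forever once detected.
Deviation value: 98(1−δ^3)/(1−δ) + 9δ^3/(1−δ); cooperation value: 61/(1−δ).
IC: 61 ≥ 98(1−δ^3) + 9δ^3 = 98 − 89δ^3.
So δ^3 ≥ 37/89, giving δ ≥ (37/89)^(1/3) ≈ 0.746.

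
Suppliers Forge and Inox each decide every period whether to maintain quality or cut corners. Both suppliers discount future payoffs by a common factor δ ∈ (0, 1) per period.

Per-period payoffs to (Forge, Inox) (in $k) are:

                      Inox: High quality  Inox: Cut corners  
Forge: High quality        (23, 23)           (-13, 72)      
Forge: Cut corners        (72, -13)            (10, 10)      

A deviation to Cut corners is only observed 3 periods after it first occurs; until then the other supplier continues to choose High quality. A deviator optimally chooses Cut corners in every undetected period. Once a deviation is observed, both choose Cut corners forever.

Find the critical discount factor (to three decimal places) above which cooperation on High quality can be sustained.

0.925

The best deviation is to choose Cut corners for all 3 undetected periods, earning 72 each, then 10 forever once detected.
Deviation value: 72(1−δ^3)/(1−δ) + 10δ^3/(1−δ); cooperation value: 23/(1−δ).
IC: 23 ≥ 72(1−δ^3) + 10δ^3 = 72 − 62δ^3.
So δ^3 ≥ 49/62, giving δ ≥ (49/62)^(1/3) ≈ 0.925.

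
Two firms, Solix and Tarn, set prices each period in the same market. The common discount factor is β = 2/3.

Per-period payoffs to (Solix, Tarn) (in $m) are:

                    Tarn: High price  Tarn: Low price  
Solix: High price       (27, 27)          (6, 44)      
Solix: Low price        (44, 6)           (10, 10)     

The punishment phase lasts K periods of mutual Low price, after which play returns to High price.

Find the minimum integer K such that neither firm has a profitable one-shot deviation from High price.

IC: β(1−β^K)/(1−β) ≥ (44−27)/(27−10) = 1.
With β = 2/3: need 1 − β^K ≥ 1·(1−2/3)/(2/3), i.e. β^K ≤ 0.5000.
Since (2/3)^1 = 0.6667 and (2/3)^2 = 0.4444, the smallest such K is 2.

2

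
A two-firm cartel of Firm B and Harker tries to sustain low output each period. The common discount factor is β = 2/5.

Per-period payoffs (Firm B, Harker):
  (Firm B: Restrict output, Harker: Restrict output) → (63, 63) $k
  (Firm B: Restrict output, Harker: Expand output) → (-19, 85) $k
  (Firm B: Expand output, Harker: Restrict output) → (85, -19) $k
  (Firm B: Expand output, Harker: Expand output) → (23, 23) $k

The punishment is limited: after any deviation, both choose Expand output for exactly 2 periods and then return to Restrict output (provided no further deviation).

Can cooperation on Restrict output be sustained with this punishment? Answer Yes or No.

Yes

Comparing payoff streams over the 3 periods until play realigns: cooperate → 63(1+β+…+β^2); deviate → 85 + 23(β+…+β^2).
Cooperation is sustained iff (63−23)(β+…+β^2) ≥ 85−63.
β+…+β^2 = 2/5·(1−(2/5)^2)/(1−2/5) = 0.5600, and (85−63)/(63−23) = 0.5500.
0.5600 ≥ 0.5500, so cooperation is sustainable.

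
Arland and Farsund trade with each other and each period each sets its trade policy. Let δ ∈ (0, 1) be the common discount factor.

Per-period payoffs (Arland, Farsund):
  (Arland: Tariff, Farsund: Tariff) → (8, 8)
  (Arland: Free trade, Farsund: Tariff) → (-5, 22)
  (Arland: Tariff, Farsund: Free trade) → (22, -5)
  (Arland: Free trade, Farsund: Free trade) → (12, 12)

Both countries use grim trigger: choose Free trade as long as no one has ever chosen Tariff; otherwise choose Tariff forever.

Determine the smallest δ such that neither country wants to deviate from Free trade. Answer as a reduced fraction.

One-period gain from deviating is 22 − 12 = 10. The loss is 12 − 8 = 4 in every subsequent period, with present value 4·δ/(1−δ).
Deviation is unprofitable when 4·δ/(1−δ) ≥ 10, i.e. δ/(1−δ) ≥ 5/2.
Equivalently δ ≥ 10/(10+4) = 5/7.

5/7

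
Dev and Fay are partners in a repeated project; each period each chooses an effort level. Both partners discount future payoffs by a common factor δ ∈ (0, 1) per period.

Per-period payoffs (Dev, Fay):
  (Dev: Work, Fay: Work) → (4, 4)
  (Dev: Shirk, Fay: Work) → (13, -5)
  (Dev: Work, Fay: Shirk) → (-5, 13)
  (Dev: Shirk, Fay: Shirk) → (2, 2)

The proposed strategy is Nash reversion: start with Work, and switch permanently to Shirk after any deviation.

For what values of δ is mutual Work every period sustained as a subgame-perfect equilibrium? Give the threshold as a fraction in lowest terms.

4/(1−δ) ≥ 13 + 2δ/(1−δ)
4 ≥ 13 − 11δ
δ ≥ 9/11.

9/11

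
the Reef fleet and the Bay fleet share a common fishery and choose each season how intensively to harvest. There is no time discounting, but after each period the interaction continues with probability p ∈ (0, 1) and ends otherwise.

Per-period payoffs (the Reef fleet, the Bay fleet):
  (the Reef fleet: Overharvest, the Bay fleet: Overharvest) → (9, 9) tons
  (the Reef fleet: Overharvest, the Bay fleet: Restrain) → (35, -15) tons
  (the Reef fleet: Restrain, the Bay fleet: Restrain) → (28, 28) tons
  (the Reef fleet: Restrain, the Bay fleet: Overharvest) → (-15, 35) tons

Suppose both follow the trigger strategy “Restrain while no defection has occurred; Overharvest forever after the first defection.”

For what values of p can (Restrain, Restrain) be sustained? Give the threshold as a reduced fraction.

7/26

Expected cooperation value is 28 + p·28 + p²·28 + … = 28/(1−p); deviation gives 35 + p·9/(1−p).
28 ≥ 35(1−p) + 9p ⇒ 26p ≥ 7 ⇒ p ≥ 7/26.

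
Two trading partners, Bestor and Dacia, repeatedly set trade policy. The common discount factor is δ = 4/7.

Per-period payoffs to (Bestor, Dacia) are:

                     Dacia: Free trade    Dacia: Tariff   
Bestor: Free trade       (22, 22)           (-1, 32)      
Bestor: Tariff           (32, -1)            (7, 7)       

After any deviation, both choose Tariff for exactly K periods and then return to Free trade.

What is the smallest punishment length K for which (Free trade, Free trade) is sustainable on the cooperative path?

IC: δ(1−δ^K)/(1−δ) ≥ (32−22)/(22−7) = 2/3.
With δ = 4/7: need 1 − δ^K ≥ 2/3·(1−4/7)/(4/7), i.e. δ^K ≤ 0.5000.
Since (4/7)^1 = 0.5714 and (4/7)^2 = 0.3265, the smallest such K is 2.

2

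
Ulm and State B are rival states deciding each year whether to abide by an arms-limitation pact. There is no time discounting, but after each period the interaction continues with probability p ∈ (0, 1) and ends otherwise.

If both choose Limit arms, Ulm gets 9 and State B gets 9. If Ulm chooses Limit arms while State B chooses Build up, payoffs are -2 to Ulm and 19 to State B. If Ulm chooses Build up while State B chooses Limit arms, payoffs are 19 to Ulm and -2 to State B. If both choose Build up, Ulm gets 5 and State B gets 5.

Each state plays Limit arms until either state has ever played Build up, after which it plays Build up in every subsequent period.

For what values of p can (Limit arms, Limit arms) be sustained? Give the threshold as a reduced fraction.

5/7

With no time discounting, the continuation probability p plays the role of the discount factor.
Grim-trigger IC: 9/(1−p) ≥ 19 + 5p/(1−p) ⇒ p ≥ (19−9)/(19−5) = 5/7.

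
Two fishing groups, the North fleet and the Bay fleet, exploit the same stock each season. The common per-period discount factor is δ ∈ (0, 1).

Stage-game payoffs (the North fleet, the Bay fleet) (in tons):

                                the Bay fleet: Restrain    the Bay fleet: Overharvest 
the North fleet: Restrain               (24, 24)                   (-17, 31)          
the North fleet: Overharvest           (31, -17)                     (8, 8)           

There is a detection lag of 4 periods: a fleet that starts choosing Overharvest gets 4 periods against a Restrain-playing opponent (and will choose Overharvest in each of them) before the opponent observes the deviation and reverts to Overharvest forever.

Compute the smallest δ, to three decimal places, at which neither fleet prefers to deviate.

A deviator earns 31 for 4 periods, then 8 forever; cooperating earns 24 forever. Multiplying the IC by (1−δ):
24 ≥ 31(1−δ^4) + 8δ^4, so 23·δ^4 ≥ 7 and δ^4 ≥ 7/23.
δ ≥ (7/23)^(1/4) ≈ 0.743.

0.743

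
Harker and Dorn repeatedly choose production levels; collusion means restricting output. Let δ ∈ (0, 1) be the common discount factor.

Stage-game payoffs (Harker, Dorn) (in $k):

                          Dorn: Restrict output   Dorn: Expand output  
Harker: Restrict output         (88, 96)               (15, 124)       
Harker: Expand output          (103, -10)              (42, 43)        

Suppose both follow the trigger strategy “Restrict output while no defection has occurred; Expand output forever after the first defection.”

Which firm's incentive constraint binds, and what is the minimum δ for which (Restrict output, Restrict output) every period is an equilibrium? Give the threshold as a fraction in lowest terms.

Harker: cooperation gives 88 each period; deviation gives 103 once then 42 forever.
  88/(1−δ) ≥ 103 + 42δ/(1−δ) ⇒ δ ≥ 15/61.
Dorn: cooperation gives 96 each period; deviation gives 124 once then 43 forever.
  δ ≥ 28/81.
Both must hold, so the binding constraint is Dorn's: δ ≥ 28/81.

Dorn; δ ≥ 28/81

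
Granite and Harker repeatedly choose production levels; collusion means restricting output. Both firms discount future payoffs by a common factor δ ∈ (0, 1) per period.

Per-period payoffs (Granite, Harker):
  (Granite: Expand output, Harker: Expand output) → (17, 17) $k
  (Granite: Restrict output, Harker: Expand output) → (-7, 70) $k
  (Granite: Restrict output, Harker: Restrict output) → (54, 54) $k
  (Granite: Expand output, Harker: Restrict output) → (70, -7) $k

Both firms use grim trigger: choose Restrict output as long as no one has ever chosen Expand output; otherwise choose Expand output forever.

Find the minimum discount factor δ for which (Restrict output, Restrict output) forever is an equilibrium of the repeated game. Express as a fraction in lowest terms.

16/53

Under grim trigger the critical discount factor is (T−C)/(T−P) with T = 70, C = 54, P = 17.
δ* = (70−54)/(70−17) = 16/53.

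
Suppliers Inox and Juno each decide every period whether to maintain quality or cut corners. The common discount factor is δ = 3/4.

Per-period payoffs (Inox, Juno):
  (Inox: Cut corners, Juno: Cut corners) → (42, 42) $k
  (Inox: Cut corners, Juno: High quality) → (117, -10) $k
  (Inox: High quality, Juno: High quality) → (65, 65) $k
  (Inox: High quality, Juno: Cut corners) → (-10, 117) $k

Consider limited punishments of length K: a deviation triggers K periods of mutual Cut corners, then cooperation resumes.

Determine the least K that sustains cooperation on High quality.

5

IC: δ(1−δ^K)/(1−δ) ≥ (117−65)/(65−42) = 52/23.
With δ = 3/4: need 1 − δ^K ≥ 52/23·(1−3/4)/(3/4), i.e. δ^K ≤ 0.2464.
Since (3/4)^4 = 0.3164 and (3/4)^5 = 0.2373, the smallest such K is 5.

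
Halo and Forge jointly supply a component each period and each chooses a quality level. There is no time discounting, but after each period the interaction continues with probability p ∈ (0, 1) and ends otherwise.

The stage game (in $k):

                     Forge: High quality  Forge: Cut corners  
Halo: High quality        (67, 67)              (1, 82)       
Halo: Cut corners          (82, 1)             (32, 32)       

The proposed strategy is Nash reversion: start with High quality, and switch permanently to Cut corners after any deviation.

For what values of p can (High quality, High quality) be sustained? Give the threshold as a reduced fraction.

3/10

With no time discounting, the continuation probability p plays the role of the discount factor.
Grim-trigger IC: 67/(1−p) ≥ 82 + 32p/(1−p) ⇒ p ≥ (82−67)/(82−32) = 3/10.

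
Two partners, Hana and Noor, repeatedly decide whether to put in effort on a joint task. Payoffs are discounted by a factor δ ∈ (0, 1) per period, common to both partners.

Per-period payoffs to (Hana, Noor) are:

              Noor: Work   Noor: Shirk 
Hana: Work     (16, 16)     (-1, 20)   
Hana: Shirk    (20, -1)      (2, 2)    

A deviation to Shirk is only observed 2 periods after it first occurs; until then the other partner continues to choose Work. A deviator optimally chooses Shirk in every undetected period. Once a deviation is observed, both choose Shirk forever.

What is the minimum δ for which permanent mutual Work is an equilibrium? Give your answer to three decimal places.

0.471

Deviating for the 2 undetected periods gains 20−16 = 4 per period over cooperation, then loses 16−2 = 14 per period forever once punishment starts.
Gain: 4(1 + δ + … + δ^1); loss: 14·δ^2/(1−δ).
No profitable deviation ⇔ 4(1−δ^2) ≤ 14·δ^2, i.e. δ^2 ≥ 4/(4+14) = 2/9.
Hence δ ≥ (2/9)^(1/2) ≈ 0.471.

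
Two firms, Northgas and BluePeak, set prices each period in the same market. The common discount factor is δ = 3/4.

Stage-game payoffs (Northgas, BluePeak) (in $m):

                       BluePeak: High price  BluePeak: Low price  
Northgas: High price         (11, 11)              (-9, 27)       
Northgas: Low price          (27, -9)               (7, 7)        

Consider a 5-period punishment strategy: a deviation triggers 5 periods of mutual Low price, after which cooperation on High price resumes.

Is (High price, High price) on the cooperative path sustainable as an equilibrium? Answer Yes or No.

No

IC: δ+…+δ^5 ≥ (27−11)/(11−7) = 4.
At δ = 3/4: partial sum = 2.2881 < 4.0000. Cooperation not sustainable.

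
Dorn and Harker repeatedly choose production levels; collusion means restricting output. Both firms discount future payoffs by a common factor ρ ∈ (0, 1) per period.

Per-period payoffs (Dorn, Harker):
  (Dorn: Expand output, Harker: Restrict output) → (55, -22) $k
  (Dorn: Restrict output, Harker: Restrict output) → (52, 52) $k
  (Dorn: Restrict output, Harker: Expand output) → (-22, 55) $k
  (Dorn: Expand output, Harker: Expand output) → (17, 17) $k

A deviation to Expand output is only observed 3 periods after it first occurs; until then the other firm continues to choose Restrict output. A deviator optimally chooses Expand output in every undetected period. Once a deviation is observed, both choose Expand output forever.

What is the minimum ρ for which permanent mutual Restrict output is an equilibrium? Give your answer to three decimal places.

Deviating for the 3 undetected periods gains 55−52 = 3 per period over cooperation, then loses 52−17 = 35 per period forever once punishment starts.
Gain: 3(1 + ρ + … + ρ^2); loss: 35·ρ^3/(1−ρ).
No profitable deviation ⇔ 3(1−ρ^3) ≤ 35·ρ^3, i.e. ρ^3 ≥ 3/(3+35) = 3/38.
Hence ρ ≥ (3/38)^(1/3) ≈ 0.429.

0.429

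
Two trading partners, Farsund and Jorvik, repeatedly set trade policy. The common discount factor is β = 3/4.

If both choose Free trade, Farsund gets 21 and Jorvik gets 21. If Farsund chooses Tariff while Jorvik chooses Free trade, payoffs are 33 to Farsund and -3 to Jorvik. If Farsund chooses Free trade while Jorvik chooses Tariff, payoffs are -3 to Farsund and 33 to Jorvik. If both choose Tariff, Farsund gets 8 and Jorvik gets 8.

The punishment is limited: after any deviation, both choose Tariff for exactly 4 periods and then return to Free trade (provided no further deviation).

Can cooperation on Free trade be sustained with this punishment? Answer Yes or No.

Yes

Comparing payoff streams over the 5 periods until play realigns: cooperate → 21(1+β+…+β^4); deviate → 33 + 8(β+…+β^4).
Cooperation is sustained iff (21−8)(β+…+β^4) ≥ 33−21.
β+…+β^4 = 3/4·(1−(3/4)^4)/(1−3/4) = 2.0508, and (33−21)/(21−8) = 0.9231.
2.0508 ≥ 0.9231, so cooperation is sustainable.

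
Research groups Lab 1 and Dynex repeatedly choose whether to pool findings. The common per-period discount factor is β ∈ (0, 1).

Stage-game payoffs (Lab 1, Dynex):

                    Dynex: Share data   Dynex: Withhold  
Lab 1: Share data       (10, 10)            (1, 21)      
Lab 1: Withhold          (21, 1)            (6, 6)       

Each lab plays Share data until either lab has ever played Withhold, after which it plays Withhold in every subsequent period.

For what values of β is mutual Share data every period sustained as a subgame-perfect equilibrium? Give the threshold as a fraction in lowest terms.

11/15

10/(1−β) ≥ 21 + 6β/(1−β)
10 ≥ 21 − 15β
β ≥ 11/15.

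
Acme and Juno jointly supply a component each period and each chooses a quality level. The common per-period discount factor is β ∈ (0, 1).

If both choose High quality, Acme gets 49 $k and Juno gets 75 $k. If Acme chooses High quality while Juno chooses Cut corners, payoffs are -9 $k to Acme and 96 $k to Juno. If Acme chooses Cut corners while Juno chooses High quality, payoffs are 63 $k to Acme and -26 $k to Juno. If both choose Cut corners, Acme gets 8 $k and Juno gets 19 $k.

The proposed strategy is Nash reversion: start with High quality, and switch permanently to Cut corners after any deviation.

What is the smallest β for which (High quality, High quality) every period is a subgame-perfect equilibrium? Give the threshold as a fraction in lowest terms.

3/11

Acme: cooperation gives 49 each period; deviation gives 63 once then 8 forever.
  49/(1−β) ≥ 63 + 8β/(1−β) ⇒ β ≥ 14/55.
Juno: cooperation gives 75 each period; deviation gives 96 once then 19 forever.
  β ≥ 21/77 = 3/11.
Both must hold, so the binding constraint is Juno's: β ≥ 3/11.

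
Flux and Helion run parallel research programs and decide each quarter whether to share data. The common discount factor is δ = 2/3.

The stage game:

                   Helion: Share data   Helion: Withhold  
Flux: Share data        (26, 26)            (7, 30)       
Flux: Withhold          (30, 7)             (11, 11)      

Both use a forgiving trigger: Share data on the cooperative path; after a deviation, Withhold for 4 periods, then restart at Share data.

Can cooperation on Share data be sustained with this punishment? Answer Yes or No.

Comparing payoff streams over the 5 periods until play realigns: cooperate → 26(1+δ+…+δ^4); deviate → 30 + 11(δ+…+δ^4).
Cooperation is sustained iff (26−11)(δ+…+δ^4) ≥ 30−26.
δ+…+δ^4 = 2/3·(1−(2/3)^4)/(1−2/3) = 1.6049, and (30−26)/(26−11) = 0.2667.
1.6049 ≥ 0.2667, so cooperation is sustainable.

Yes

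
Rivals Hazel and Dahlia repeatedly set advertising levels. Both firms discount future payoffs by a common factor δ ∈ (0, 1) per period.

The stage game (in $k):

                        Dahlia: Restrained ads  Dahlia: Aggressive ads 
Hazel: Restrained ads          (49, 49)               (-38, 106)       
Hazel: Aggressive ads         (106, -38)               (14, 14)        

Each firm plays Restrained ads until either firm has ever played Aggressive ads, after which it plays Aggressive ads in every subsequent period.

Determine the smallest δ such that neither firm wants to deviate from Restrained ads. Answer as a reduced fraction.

Under grim trigger the critical discount factor is (T−C)/(T−P) with T = 106, C = 49, P = 14.
δ* = (106−49)/(106−14) = 57/92.

57/92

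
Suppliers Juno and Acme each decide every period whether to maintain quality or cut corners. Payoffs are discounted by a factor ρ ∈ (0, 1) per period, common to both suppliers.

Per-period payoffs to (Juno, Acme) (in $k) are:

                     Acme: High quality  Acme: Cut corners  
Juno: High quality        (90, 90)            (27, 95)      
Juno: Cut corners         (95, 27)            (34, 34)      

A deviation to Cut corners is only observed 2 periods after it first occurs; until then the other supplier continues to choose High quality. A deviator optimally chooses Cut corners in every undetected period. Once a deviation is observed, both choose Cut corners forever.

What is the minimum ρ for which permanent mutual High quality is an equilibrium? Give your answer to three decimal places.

0.286

The best deviation is to choose Cut corners for all 2 undetected periods, earning 95 each, then 34 forever once detected.
Deviation value: 95(1−ρ^2)/(1−ρ) + 34ρ^2/(1−ρ); cooperation value: 90/(1−ρ).
IC: 90 ≥ 95(1−ρ^2) + 34ρ^2 = 95 − 61ρ^2.
So ρ^2 ≥ 5/61, giving ρ ≥ (5/61)^(1/2) ≈ 0.286.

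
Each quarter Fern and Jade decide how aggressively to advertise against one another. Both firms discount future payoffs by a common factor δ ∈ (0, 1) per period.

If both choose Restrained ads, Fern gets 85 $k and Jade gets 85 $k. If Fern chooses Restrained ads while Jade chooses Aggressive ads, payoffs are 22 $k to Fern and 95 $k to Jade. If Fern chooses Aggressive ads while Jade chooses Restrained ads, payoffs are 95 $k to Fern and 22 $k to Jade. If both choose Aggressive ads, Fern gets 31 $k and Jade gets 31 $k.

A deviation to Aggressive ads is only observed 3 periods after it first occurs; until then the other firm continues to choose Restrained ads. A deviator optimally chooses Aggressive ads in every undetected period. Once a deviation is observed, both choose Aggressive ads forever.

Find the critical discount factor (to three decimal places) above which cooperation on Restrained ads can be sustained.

0.539

Deviating for the 3 undetected periods gains 95−85 = 10 per period over cooperation, then loses 85−31 = 54 per period forever once punishment starts.
Gain: 10(1 + δ + … + δ^2); loss: 54·δ^3/(1−δ).
No profitable deviation ⇔ 10(1−δ^3) ≤ 54·δ^3, i.e. δ^3 ≥ 10/(10+54) = 5/32.
Hence δ ≥ (5/32)^(1/3) ≈ 0.539.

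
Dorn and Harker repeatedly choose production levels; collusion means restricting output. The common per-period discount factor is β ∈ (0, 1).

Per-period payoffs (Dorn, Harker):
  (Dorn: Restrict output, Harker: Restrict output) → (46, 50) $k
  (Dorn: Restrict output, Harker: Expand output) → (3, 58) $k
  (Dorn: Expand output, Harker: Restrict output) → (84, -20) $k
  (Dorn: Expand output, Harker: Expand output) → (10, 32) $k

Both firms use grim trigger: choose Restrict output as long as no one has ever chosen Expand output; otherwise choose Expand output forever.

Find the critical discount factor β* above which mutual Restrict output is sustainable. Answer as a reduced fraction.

Dorn: cooperation gives 46 each period; deviation gives 84 once then 10 forever.
  46/(1−β) ≥ 84 + 10β/(1−β) ⇒ β ≥ 38/74 = 19/37.
Harker: cooperation gives 50 each period; deviation gives 58 once then 32 forever.
  β ≥ 8/26 = 4/13.
Both must hold, so the binding constraint is Dorn's: β ≥ 19/37.

19/37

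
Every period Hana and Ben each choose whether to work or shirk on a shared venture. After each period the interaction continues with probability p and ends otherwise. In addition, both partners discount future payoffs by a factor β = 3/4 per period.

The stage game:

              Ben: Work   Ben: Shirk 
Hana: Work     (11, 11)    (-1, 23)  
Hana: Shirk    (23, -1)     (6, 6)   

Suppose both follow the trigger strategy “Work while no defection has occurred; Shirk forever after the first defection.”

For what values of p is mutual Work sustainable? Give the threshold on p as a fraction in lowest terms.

16/17

With continuation probability p and discount β, the effective per-period discount factor is βp.
Grim-trigger IC: βp ≥ (23−11)/(23−6) = 12/17.
So p ≥ (12/17)/(3/4) = 16/17.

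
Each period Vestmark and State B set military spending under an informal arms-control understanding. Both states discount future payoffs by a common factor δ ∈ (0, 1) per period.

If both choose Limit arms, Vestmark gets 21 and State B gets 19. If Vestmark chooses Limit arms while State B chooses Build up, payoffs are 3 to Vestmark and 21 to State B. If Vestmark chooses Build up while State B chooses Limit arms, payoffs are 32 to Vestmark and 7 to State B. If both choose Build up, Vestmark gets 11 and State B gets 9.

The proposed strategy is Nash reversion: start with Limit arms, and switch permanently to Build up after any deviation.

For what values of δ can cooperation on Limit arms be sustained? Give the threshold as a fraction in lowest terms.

Vestmark: cooperation gives 21 each period; deviation gives 32 once then 11 forever.
  21/(1−δ) ≥ 32 + 11δ/(1−δ) ⇒ δ ≥ 11/21.
State B: cooperation gives 19 each period; deviation gives 21 once then 9 forever.
  δ ≥ 2/12 = 1/6.
Both must hold, so the binding constraint is Vestmark's: δ ≥ 11/21.

11/21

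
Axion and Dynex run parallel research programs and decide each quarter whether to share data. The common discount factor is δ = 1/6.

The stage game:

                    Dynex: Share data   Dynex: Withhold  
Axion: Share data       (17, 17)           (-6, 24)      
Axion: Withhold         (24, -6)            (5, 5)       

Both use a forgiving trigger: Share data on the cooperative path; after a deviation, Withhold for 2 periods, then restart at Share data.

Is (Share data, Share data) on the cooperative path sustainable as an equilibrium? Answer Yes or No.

Comparing payoff streams over the 3 periods until play realigns: cooperate → 17(1+δ+…+δ^2); deviate → 24 + 5(δ+…+δ^2).
Cooperation is sustained iff (17−5)(δ+…+δ^2) ≥ 24−17.
δ+…+δ^2 = 1/6·(1−(1/6)^2)/(1−1/6) = 0.1944, and (24−17)/(17−5) = 0.5833.
0.1944 < 0.5833, so cooperation is not sustainable.

No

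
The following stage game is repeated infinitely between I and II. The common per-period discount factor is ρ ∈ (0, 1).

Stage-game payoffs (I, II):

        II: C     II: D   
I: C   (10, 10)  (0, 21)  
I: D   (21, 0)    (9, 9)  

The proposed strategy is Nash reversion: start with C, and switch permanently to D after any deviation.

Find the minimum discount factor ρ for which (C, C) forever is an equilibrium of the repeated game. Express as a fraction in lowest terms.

11/12

Under grim trigger the critical discount factor is (T−C)/(T−P) with T = 21, C = 10, P = 9.
ρ* = (21−10)/(21−9) = 11/12.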